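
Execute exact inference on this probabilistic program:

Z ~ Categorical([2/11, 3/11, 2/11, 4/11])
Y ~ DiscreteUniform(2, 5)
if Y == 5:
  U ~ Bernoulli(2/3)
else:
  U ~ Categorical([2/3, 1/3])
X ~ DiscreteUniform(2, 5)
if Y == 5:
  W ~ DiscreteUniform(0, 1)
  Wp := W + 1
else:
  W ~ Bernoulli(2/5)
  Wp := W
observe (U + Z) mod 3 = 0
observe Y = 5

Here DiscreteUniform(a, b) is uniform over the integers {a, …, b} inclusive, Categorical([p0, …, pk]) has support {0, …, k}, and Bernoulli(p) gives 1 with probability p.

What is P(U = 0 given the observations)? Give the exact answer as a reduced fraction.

P(U = 0 | obs) = 3/5

Enumerate traces; 24 have nonzero weight after conditioning:
  (Z=0, Y=5, U=0, X=2, W=0) weight 1/528
  (Z=0, Y=5, U=0, X=2, W=1) weight 1/528
  (Z=0, Y=5, U=0, X=3, W=0) weight 1/528
  (Z=0, Y=5, U=0, X=3, W=1) weight 1/528
  (Z=0, Y=5, U=0, X=4, W=0) weight 1/528
  (Z=0, Y=5, U=0, X=4, W=1) weight 1/528
  (Z=0, Y=5, U=0, X=5, W=0) weight 1/528
  (Z=0, Y=5, U=0, X=5, W=1) weight 1/528
  (Z=2, Y=5, U=1, X=2, W=0) weight 1/264
  … 15 more
Group by U:
  weight(U=0) = 1/22
  weight(U=1) = 1/33
Total weight = 1/22 + 1/33 = 5/66
P(U=0 | obs) = 1/22 / 5/66 = 3/5
P(U=1 | obs) = 1/33 / 5/66 = 2/5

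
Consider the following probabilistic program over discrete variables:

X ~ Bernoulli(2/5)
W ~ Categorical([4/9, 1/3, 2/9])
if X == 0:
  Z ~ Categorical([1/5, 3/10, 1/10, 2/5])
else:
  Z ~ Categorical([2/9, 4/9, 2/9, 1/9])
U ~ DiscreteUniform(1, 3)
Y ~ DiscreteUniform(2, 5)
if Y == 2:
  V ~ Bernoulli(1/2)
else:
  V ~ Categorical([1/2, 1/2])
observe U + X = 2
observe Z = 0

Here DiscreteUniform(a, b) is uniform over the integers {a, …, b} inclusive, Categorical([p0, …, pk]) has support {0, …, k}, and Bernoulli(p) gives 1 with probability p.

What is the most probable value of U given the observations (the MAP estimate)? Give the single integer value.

argmax_v P(U = v | obs) = 2

Enumerate traces; 48 have nonzero weight after conditioning:
  (X=0, W=0, Z=0, U=2, Y=2, V=0) weight 1/450
  (X=0, W=0, Z=0, U=2, Y=2, V=1) weight 1/450
  (X=0, W=0, Z=0, U=2, Y=3, V=0) weight 1/450
  (X=0, W=0, Z=0, U=2, Y=3, V=1) weight 1/450
  (X=0, W=0, Z=0, U=2, Y=4, V=0) weight 1/450
  (X=0, W=0, Z=0, U=2, Y=4, V=1) weight 1/450
  (X=0, W=0, Z=0, U=2, Y=5, V=0) weight 1/450
  (X=0, W=0, Z=0, U=2, Y=5, V=1) weight 1/450
  (X=1, W=0, Z=0, U=1, Y=2, V=0) weight 2/1215
  … 39 more
Group by U:
  weight(U=1) = 4/135
  weight(U=2) = 1/25
Total weight = 4/135 + 1/25 = 47/675
P(U=1 | obs) = 4/135 / 47/675 = 20/47
P(U=2 | obs) = 1/25 / 47/675 = 27/47
argmax = 2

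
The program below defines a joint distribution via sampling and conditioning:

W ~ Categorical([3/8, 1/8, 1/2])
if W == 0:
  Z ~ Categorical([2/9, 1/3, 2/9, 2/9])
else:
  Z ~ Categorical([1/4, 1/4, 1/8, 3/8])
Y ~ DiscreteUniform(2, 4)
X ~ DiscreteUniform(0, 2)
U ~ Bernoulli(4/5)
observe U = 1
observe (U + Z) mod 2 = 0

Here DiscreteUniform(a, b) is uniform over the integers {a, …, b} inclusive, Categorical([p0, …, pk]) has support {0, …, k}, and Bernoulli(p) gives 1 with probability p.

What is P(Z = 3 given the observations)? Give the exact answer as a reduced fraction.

P(Z = 3 | obs) = 61/115

Enumerate traces; 54 have nonzero weight after conditioning:
  (W=0, Z=1, Y=2, X=0, U=1) weight 1/90
  (W=0, Z=1, Y=2, X=1, U=1) weight 1/90
  (W=0, Z=1, Y=2, X=2, U=1) weight 1/90
  (W=0, Z=1, Y=3, X=0, U=1) weight 1/90
  (W=0, Z=1, Y=3, X=1, U=1) weight 1/90
  (W=0, Z=1, Y=3, X=2, U=1) weight 1/90
  (W=0, Z=1, Y=4, X=0, U=1) weight 1/90
  (W=0, Z=1, Y=4, X=1, U=1) weight 1/90
  (W=0, Z=3, Y=2, X=0, U=1) weight 1/135
  … 45 more
Group by Z:
  weight(Z=1) = 9/40
  weight(Z=3) = 61/240
Total weight = 9/40 + 61/240 = 23/48
P(Z=1 | obs) = 9/40 / 23/48 = 54/115
P(Z=3 | obs) = 61/240 / 23/48 = 61/115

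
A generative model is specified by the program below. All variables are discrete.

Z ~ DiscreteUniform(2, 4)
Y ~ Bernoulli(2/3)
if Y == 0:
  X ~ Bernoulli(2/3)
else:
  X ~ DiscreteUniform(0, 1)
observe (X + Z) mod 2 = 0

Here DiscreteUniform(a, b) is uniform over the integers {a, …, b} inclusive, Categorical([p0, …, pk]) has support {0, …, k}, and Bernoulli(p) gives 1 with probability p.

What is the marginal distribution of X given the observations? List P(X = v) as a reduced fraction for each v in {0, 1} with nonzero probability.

Enumerate traces; 6 have nonzero weight after conditioning:
  (Z=2, Y=0, X=0) weight 1/27
  (Z=2, Y=1, X=0) weight 1/9
  (Z=3, Y=0, X=1) weight 2/27
  (Z=3, Y=1, X=1) weight 1/9
  (Z=4, Y=0, X=0) weight 1/27
  (Z=4, Y=1, X=0) weight 1/9
Group by X:
  weight(X=0) = 8/27
  weight(X=1) = 5/27
Total weight = 8/27 + 5/27 = 13/27
P(X=0 | obs) = 8/27 / 13/27 = 8/13
P(X=1 | obs) = 5/27 / 13/27 = 5/13

P(X=0) = 8/13, P(X=1) = 5/13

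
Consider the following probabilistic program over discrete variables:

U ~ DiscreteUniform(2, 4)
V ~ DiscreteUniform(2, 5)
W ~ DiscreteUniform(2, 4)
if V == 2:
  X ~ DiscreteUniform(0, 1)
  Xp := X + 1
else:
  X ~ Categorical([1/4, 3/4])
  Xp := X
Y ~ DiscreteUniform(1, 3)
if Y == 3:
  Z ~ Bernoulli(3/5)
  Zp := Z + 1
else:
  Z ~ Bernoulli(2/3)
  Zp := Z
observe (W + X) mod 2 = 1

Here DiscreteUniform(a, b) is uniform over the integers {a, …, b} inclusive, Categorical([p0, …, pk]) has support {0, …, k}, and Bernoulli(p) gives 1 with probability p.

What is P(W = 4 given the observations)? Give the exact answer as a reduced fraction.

Enumerate traces; 216 have nonzero weight after conditioning:
  (U=2, V=2, W=2, X=1, Y=1, Z=0) weight 1/648
  (U=2, V=2, W=2, X=1, Y=1, Z=1) weight 1/324
  (U=2, V=2, W=2, X=1, Y=2, Z=0) weight 1/648
  (U=2, V=2, W=2, X=1, Y=2, Z=1) weight 1/324
  (U=2, V=2, W=2, X=1, Y=3, Z=0) weight 1/540
  (U=2, V=2, W=2, X=1, Y=3, Z=1) weight 1/360
  (U=2, V=2, W=3, X=0, Y=1, Z=0) weight 1/648
  (U=2, V=2, W=3, X=0, Y=1, Z=1) weight 1/324
  (U=2, V=2, W=4, X=1, Y=1, Z=0) weight 1/648
  … 207 more
Group by W:
  weight(W=2) = 11/48
  weight(W=3) = 5/48
  weight(W=4) = 11/48
Total weight = 11/48 + 5/48 + 11/48 = 9/16
P(W=2 | obs) = 11/48 / 9/16 = 11/27
P(W=3 | obs) = 5/48 / 9/16 = 5/27
P(W=4 | obs) = 11/48 / 9/16 = 11/27

P(W = 4 | obs) = 11/27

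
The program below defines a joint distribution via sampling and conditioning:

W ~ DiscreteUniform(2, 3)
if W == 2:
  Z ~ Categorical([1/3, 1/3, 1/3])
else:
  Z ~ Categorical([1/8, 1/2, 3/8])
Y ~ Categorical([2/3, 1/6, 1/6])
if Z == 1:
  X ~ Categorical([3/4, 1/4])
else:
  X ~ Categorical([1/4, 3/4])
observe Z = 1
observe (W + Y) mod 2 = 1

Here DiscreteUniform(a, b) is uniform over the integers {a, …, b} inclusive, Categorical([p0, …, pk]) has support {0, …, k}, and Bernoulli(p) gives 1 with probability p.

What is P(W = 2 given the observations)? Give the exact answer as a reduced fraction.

P(W = 2 | obs) = 2/17

Enumerate traces; 6 have nonzero weight after conditioning:
  (W=2, Z=1, Y=1, X=0) weight 1/48
  (W=2, Z=1, Y=1, X=1) weight 1/144
  (W=3, Z=1, Y=0, X=0) weight 1/8
  (W=3, Z=1, Y=0, X=1) weight 1/24
  (W=3, Z=1, Y=2, X=0) weight 1/32
  (W=3, Z=1, Y=2, X=1) weight 1/96
Group by W:
  weight(W=2) = 1/36
  weight(W=3) = 5/24
Total weight = 1/36 + 5/24 = 17/72
P(W=2 | obs) = 1/36 / 17/72 = 2/17
P(W=3 | obs) = 5/24 / 17/72 = 15/17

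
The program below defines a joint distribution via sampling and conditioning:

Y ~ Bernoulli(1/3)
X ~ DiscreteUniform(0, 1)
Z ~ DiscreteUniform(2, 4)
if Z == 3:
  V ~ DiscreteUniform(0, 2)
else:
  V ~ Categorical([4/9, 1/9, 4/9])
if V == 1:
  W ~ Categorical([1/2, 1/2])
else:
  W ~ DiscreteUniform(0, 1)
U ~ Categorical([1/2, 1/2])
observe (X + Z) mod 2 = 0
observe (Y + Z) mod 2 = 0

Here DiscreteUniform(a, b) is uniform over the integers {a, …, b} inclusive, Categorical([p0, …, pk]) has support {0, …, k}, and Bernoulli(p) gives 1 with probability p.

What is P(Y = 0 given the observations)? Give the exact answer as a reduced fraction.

P(Y = 0 | obs) = 4/5

Enumerate traces; 36 have nonzero weight after conditioning:
  (Y=0, X=0, Z=2, V=0, W=0, U=0) weight 1/81
  (Y=0, X=0, Z=2, V=0, W=0, U=1) weight 1/81
  (Y=0, X=0, Z=2, V=0, W=1, U=0) weight 1/81
  (Y=0, X=0, Z=2, V=0, W=1, U=1) weight 1/81
  (Y=0, X=0, Z=2, V=1, W=0, U=0) weight 1/324
  (Y=0, X=0, Z=2, V=1, W=0, U=1) weight 1/324
  (Y=0, X=0, Z=2, V=1, W=1, U=0) weight 1/324
  (Y=0, X=0, Z=2, V=1, W=1, U=1) weight 1/324
  (Y=1, X=1, Z=3, V=0, W=0, U=0) weight 1/216
  … 27 more
Group by Y:
  weight(Y=0) = 2/9
  weight(Y=1) = 1/18
Total weight = 2/9 + 1/18 = 5/18
P(Y=0 | obs) = 2/9 / 5/18 = 4/5
P(Y=1 | obs) = 1/18 / 5/18 = 1/5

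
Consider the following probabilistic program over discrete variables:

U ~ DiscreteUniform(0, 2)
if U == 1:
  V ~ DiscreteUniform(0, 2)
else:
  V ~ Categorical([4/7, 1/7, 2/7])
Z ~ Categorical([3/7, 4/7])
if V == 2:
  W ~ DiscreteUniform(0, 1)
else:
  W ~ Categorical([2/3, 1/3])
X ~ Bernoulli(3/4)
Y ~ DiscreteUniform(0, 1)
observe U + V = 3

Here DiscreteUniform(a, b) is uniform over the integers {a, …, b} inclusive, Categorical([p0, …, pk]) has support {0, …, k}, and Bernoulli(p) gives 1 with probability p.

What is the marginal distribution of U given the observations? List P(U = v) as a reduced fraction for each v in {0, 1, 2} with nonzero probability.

P(U=1) = 7/10, P(U=2) = 3/10

Enumerate traces; 32 have nonzero weight after conditioning:
  (U=1, V=2, Z=0, W=0, X=0, Y=0) weight 1/336
  (U=1, V=2, Z=0, W=0, X=0, Y=1) weight 1/336
  (U=1, V=2, Z=0, W=0, X=1, Y=0) weight 1/112
  (U=1, V=2, Z=0, W=0, X=1, Y=1) weight 1/112
  (U=1, V=2, Z=0, W=1, X=0, Y=0) weight 1/336
  (U=1, V=2, Z=0, W=1, X=0, Y=1) weight 1/336
  (U=1, V=2, Z=0, W=1, X=1, Y=0) weight 1/112
  (U=1, V=2, Z=0, W=1, X=1, Y=1) weight 1/112
  (U=2, V=1, Z=0, W=0, X=0, Y=0) weight 1/588
  … 23 more
Group by U:
  weight(U=1) = 1/9
  weight(U=2) = 1/21
Total weight = 1/9 + 1/21 = 10/63
P(U=1 | obs) = 1/9 / 10/63 = 7/10
P(U=2 | obs) = 1/21 / 10/63 = 3/10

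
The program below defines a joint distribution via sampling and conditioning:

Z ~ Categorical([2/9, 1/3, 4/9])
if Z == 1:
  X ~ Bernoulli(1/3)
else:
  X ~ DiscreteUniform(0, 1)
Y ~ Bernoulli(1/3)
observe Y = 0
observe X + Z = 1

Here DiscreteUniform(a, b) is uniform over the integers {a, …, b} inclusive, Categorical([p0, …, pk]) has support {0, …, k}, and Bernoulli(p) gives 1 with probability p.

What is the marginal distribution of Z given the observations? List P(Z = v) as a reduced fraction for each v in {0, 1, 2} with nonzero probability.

Enumerate traces; 2 have nonzero weight after conditioning:
  (Z=0, X=1, Y=0) weight 2/27
  (Z=1, X=0, Y=0) weight 4/27
Group by Z:
  weight(Z=0) = 2/27
  weight(Z=1) = 4/27
Total weight = 2/27 + 4/27 = 2/9
P(Z=0 | obs) = 2/27 / 2/9 = 1/3
P(Z=1 | obs) = 4/27 / 2/9 = 2/3

P(Z=0) = 1/3, P(Z=1) = 2/3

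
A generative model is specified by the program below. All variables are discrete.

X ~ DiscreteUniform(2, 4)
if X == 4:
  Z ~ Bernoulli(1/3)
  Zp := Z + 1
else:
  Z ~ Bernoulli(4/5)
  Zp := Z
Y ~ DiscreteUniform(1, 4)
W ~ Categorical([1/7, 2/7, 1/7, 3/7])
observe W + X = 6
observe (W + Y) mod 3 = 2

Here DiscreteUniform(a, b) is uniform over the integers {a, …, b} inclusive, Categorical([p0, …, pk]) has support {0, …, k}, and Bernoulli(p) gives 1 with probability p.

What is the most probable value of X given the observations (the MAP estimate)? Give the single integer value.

argmax_v P(X = v | obs) = 3

Enumerate traces; 4 have nonzero weight after conditioning:
  (X=3, Z=0, Y=2, W=3) weight 1/140
  (X=3, Z=1, Y=2, W=3) weight 1/35
  (X=4, Z=0, Y=3, W=2) weight 1/126
  (X=4, Z=1, Y=3, W=2) weight 1/252
Group by X:
  weight(X=3) = 1/28
  weight(X=4) = 1/84
Total weight = 1/28 + 1/84 = 1/21
P(X=3 | obs) = 1/28 / 1/21 = 3/4
P(X=4 | obs) = 1/84 / 1/21 = 1/4
argmax = 3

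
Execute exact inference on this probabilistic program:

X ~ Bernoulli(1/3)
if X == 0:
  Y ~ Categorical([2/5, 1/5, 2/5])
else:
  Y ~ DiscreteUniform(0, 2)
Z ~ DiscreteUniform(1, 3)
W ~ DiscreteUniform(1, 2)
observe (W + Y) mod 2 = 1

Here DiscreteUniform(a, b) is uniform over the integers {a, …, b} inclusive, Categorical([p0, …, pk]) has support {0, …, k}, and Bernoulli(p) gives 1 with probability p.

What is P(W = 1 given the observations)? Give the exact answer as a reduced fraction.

P(W = 1 | obs) = 34/45

Enumerate traces; 18 have nonzero weight after conditioning:
  (X=0, Y=0, Z=1, W=1) weight 2/45
  (X=0, Y=0, Z=2, W=1) weight 2/45
  (X=0, Y=0, Z=3, W=1) weight 2/45
  (X=0, Y=1, Z=1, W=2) weight 1/45
  (X=0, Y=1, Z=2, W=2) weight 1/45
  (X=0, Y=1, Z=3, W=2) weight 1/45
  (X=0, Y=2, Z=1, W=1) weight 2/45
  (X=0, Y=2, Z=2, W=1) weight 2/45
  … 10 more
Group by W:
  weight(W=1) = 17/45
  weight(W=2) = 11/90
Total weight = 17/45 + 11/90 = 1/2
P(W=1 | obs) = 17/45 / 1/2 = 34/45
P(W=2 | obs) = 11/90 / 1/2 = 11/45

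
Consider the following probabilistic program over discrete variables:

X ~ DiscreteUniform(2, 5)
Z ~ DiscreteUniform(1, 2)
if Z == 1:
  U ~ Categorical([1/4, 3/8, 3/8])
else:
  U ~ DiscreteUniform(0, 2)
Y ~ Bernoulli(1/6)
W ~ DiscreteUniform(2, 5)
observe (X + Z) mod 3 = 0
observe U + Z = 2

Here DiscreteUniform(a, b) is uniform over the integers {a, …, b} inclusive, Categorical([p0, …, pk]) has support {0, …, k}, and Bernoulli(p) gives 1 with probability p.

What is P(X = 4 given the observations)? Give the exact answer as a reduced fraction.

P(X = 4 | obs) = 4/13

Enumerate traces; 24 have nonzero weight after conditioning:
  (X=2, Z=1, U=1, Y=0, W=2) weight 5/512
  (X=2, Z=1, U=1, Y=0, W=3) weight 5/512
  (X=2, Z=1, U=1, Y=0, W=4) weight 5/512
  (X=2, Z=1, U=1, Y=0, W=5) weight 5/512
  (X=2, Z=1, U=1, Y=1, W=2) weight 1/512
  (X=2, Z=1, U=1, Y=1, W=3) weight 1/512
  (X=2, Z=1, U=1, Y=1, W=4) weight 1/512
  (X=2, Z=1, U=1, Y=1, W=5) weight 1/512
  (X=4, Z=2, U=0, Y=0, W=2) weight 5/576
  (X=5, Z=1, U=1, Y=0, W=2) weight 5/512
  … 14 more
Group by X:
  weight(X=2) = 3/64
  weight(X=4) = 1/24
  weight(X=5) = 3/64
Total weight = 3/64 + 1/24 + 3/64 = 13/96
P(X=2 | obs) = 3/64 / 13/96 = 9/26
P(X=4 | obs) = 1/24 / 13/96 = 4/13
P(X=5 | obs) = 3/64 / 13/96 = 9/26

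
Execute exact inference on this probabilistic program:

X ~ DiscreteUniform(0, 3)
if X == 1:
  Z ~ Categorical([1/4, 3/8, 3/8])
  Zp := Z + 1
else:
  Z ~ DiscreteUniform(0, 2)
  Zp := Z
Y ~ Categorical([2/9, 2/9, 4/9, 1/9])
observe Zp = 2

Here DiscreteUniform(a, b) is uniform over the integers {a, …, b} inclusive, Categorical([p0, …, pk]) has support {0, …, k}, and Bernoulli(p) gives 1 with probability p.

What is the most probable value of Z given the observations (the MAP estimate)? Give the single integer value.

argmax_v P(Z = v | obs) = 2

Enumerate traces; 16 have nonzero weight after conditioning:
  (X=0, Z=2, Y=0) weight 1/54
  (X=0, Z=2, Y=1) weight 1/54
  (X=0, Z=2, Y=2) weight 1/27
  (X=0, Z=2, Y=3) weight 1/108
  (X=1, Z=1, Y=0) weight 1/48
  (X=1, Z=1, Y=1) weight 1/48
  (X=1, Z=1, Y=2) weight 1/24
  (X=1, Z=1, Y=3) weight 1/96
  … 8 more
Group by Z:
  weight(Z=1) = 3/32
  weight(Z=2) = 1/4
Total weight = 3/32 + 1/4 = 11/32
P(Z=1 | obs) = 3/32 / 11/32 = 3/11
P(Z=2 | obs) = 1/4 / 11/32 = 8/11
argmax = 2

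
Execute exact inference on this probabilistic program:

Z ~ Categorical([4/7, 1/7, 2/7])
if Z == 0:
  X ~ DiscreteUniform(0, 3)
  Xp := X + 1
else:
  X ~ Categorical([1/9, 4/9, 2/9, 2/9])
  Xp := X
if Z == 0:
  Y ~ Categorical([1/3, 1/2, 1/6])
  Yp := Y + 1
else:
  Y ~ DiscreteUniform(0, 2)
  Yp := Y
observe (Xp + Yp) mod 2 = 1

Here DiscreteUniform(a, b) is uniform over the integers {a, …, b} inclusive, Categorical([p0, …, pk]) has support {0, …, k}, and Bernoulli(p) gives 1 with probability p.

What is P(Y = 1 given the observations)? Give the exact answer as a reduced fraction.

P(Y = 1 | obs) = 4/11

Enumerate traces; 18 have nonzero weight after conditioning:
  (Z=0, X=0, Y=1) weight 1/14
  (Z=0, X=1, Y=0) weight 1/21
  (Z=0, X=1, Y=2) weight 1/42
  (Z=0, X=2, Y=1) weight 1/14
  (Z=0, X=3, Y=0) weight 1/21
  (Z=0, X=3, Y=2) weight 1/42
  (Z=1, X=0, Y=1) weight 1/189
  (Z=1, X=1, Y=0) weight 4/189
  … 10 more
Group by Y:
  weight(Y=0) = 4/21
  weight(Y=1) = 4/21
  weight(Y=2) = 1/7
Total weight = 4/21 + 4/21 + 1/7 = 11/21
P(Y=0 | obs) = 4/21 / 11/21 = 4/11
P(Y=1 | obs) = 4/21 / 11/21 = 4/11
P(Y=2 | obs) = 1/7 / 11/21 = 3/11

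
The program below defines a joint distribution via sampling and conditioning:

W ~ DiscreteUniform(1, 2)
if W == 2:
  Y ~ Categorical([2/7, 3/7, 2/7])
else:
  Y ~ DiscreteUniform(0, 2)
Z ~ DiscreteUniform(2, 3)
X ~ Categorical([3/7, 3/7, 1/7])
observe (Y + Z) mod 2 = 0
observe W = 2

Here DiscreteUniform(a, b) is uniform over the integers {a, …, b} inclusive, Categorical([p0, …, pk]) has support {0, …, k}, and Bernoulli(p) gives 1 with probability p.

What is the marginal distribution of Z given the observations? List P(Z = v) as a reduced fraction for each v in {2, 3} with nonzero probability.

P(Z=2) = 4/7, P(Z=3) = 3/7

Enumerate traces; 9 have nonzero weight after conditioning:
  (W=2, Y=0, Z=2, X=0) weight 3/98
  (W=2, Y=0, Z=2, X=1) weight 3/98
  (W=2, Y=0, Z=2, X=2) weight 1/98
  (W=2, Y=1, Z=3, X=0) weight 9/196
  (W=2, Y=1, Z=3, X=1) weight 9/196
  (W=2, Y=1, Z=3, X=2) weight 3/196
  (W=2, Y=2, Z=2, X=0) weight 3/98
  (W=2, Y=2, Z=2, X=1) weight 3/98
  … 1 more
Group by Z:
  weight(Z=2) = 1/7
  weight(Z=3) = 3/28
Total weight = 1/7 + 3/28 = 1/4
P(Z=2 | obs) = 1/7 / 1/4 = 4/7
P(Z=3 | obs) = 3/28 / 1/4 = 3/7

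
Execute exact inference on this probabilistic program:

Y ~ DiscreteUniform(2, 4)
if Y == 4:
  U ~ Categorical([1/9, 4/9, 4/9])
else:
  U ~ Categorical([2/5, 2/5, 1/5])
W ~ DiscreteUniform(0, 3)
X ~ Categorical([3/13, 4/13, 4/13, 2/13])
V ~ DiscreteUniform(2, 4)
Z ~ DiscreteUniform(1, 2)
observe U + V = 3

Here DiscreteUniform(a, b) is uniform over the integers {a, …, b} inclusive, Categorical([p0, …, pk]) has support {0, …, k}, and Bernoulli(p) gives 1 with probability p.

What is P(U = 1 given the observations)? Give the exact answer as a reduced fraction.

P(U = 1 | obs) = 56/97

Enumerate traces; 192 have nonzero weight after conditioning:
  (Y=2, U=0, W=0, X=0, V=3, Z=1) weight 1/780
  (Y=2, U=0, W=0, X=0, V=3, Z=2) weight 1/780
  (Y=2, U=0, W=0, X=1, V=3, Z=1) weight 1/585
  (Y=2, U=0, W=0, X=1, V=3, Z=2) weight 1/585
  (Y=2, U=0, W=0, X=2, V=3, Z=1) weight 1/585
  (Y=2, U=0, W=0, X=2, V=3, Z=2) weight 1/585
  (Y=2, U=0, W=0, X=3, V=3, Z=1) weight 1/1170
  (Y=2, U=0, W=0, X=3, V=3, Z=2) weight 1/1170
  (Y=2, U=1, W=0, X=0, V=2, Z=1) weight 1/780
  … 183 more
Group by U:
  weight(U=0) = 41/405
  weight(U=1) = 56/405
Total weight = 41/405 + 56/405 = 97/405
P(U=0 | obs) = 41/405 / 97/405 = 41/97
P(U=1 | obs) = 56/405 / 97/405 = 56/97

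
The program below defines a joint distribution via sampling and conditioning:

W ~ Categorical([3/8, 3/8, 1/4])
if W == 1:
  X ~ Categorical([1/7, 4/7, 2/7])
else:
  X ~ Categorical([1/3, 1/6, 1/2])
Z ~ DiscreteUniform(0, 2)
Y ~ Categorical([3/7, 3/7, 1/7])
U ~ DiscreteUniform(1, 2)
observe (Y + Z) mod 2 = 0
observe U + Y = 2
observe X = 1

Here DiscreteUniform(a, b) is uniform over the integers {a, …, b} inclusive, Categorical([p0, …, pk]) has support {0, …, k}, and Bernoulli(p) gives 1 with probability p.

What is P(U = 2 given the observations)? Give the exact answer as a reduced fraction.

P(U = 2 | obs) = 2/3

Enumerate traces; 9 have nonzero weight after conditioning:
  (W=0, X=1, Z=0, Y=0, U=2) weight 1/224
  (W=0, X=1, Z=1, Y=1, U=1) weight 1/224
  (W=0, X=1, Z=2, Y=0, U=2) weight 1/224
  (W=1, X=1, Z=0, Y=0, U=2) weight 3/196
  (W=1, X=1, Z=1, Y=1, U=1) weight 3/196
  (W=1, X=1, Z=2, Y=0, U=2) weight 3/196
  (W=2, X=1, Z=0, Y=0, U=2) weight 1/336
  (W=2, X=1, Z=1, Y=1, U=1) weight 1/336
  … 1 more
Group by U:
  weight(U=1) = 107/4704
  weight(U=2) = 107/2352
Total weight = 107/4704 + 107/2352 = 107/1568
P(U=1 | obs) = 107/4704 / 107/1568 = 1/3
P(U=2 | obs) = 107/2352 / 107/1568 = 2/3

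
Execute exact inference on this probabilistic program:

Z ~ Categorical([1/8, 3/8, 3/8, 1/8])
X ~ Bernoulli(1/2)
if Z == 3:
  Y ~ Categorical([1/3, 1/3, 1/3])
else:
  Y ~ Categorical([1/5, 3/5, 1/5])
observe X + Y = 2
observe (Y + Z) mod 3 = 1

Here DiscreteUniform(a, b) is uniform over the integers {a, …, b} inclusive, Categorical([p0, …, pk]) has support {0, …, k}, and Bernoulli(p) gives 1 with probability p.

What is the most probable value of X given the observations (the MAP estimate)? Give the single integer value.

Enumerate traces; 3 have nonzero weight after conditioning:
  (Z=0, X=1, Y=1) weight 3/80
  (Z=2, X=0, Y=2) weight 3/80
  (Z=3, X=1, Y=1) weight 1/48
Group by X:
  weight(X=0) = 3/80
  weight(X=1) = 7/120
Total weight = 3/80 + 7/120 = 23/240
P(X=0 | obs) = 3/80 / 23/240 = 9/23
P(X=1 | obs) = 7/120 / 23/240 = 14/23
argmax = 1

argmax_v P(X = v | obs) = 1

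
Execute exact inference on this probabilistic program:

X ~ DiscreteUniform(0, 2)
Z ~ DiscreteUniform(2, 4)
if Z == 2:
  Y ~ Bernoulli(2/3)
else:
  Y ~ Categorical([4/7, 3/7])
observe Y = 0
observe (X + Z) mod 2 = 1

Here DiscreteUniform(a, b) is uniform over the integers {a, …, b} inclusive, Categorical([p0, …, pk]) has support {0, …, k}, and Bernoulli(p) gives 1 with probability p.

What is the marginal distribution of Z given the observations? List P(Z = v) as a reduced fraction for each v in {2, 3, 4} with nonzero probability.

Enumerate traces; 4 have nonzero weight after conditioning:
  (X=0, Z=3, Y=0) weight 4/63
  (X=1, Z=2, Y=0) weight 1/27
  (X=1, Z=4, Y=0) weight 4/63
  (X=2, Z=3, Y=0) weight 4/63
Group by Z:
  weight(Z=2) = 1/27
  weight(Z=3) = 8/63
  weight(Z=4) = 4/63
Total weight = 1/27 + 8/63 + 4/63 = 43/189
P(Z=2 | obs) = 1/27 / 43/189 = 7/43
P(Z=3 | obs) = 8/63 / 43/189 = 24/43
P(Z=4 | obs) = 4/63 / 43/189 = 12/43

P(Z=2) = 7/43, P(Z=3) = 24/43, P(Z=4) = 12/43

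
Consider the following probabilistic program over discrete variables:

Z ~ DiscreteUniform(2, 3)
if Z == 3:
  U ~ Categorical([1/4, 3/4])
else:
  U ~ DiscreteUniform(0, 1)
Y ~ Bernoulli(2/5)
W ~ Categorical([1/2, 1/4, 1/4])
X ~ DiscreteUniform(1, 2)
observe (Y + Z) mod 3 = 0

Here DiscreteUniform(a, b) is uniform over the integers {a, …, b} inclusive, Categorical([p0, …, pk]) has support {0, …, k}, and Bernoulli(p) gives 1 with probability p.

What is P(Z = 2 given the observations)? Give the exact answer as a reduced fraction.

Enumerate traces; 24 have nonzero weight after conditioning:
  (Z=2, U=0, Y=1, W=0, X=1) weight 1/40
  (Z=2, U=0, Y=1, W=0, X=2) weight 1/40
  (Z=2, U=0, Y=1, W=1, X=1) weight 1/80
  (Z=2, U=0, Y=1, W=1, X=2) weight 1/80
  (Z=2, U=0, Y=1, W=2, X=1) weight 1/80
  (Z=2, U=0, Y=1, W=2, X=2) weight 1/80
  (Z=2, U=1, Y=1, W=0, X=1) weight 1/40
  (Z=2, U=1, Y=1, W=0, X=2) weight 1/40
  (Z=3, U=0, Y=0, W=0, X=1) weight 3/160
  … 15 more
Group by Z:
  weight(Z=2) = 1/5
  weight(Z=3) = 3/10
Total weight = 1/5 + 3/10 = 1/2
P(Z=2 | obs) = 1/5 / 1/2 = 2/5
P(Z=3 | obs) = 3/10 / 1/2 = 3/5

P(Z = 2 | obs) = 2/5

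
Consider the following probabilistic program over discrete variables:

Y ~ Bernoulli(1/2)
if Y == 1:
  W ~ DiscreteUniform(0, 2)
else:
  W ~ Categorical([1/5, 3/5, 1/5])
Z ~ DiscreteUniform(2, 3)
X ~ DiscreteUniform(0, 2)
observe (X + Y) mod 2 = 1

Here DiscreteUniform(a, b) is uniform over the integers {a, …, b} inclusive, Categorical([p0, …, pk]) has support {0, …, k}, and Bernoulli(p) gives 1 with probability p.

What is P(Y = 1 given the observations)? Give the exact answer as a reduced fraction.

Enumerate traces; 18 have nonzero weight after conditioning:
  (Y=0, W=0, Z=2, X=1) weight 1/60
  (Y=0, W=0, Z=3, X=1) weight 1/60
  (Y=0, W=1, Z=2, X=1) weight 1/20
  (Y=0, W=1, Z=3, X=1) weight 1/20
  (Y=0, W=2, Z=2, X=1) weight 1/60
  (Y=0, W=2, Z=3, X=1) weight 1/60
  (Y=1, W=0, Z=2, X=0) weight 1/36
  (Y=1, W=0, Z=2, X=2) weight 1/36
  … 10 more
Group by Y:
  weight(Y=0) = 1/6
  weight(Y=1) = 1/3
Total weight = 1/6 + 1/3 = 1/2
P(Y=0 | obs) = 1/6 / 1/2 = 1/3
P(Y=1 | obs) = 1/3 / 1/2 = 2/3

P(Y = 1 | obs) = 2/3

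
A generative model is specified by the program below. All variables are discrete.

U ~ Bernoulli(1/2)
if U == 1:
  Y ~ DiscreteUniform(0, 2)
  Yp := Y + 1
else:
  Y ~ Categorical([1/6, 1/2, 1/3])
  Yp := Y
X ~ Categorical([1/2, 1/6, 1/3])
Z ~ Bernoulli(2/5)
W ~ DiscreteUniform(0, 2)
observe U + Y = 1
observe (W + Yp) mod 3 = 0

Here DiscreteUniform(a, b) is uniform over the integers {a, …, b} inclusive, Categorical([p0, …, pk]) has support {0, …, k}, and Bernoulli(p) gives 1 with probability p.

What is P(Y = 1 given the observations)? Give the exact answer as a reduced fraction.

Enumerate traces; 12 have nonzero weight after conditioning:
  (U=0, Y=1, X=0, Z=0, W=2) weight 1/40
  (U=0, Y=1, X=0, Z=1, W=2) weight 1/60
  (U=0, Y=1, X=1, Z=0, W=2) weight 1/120
  (U=0, Y=1, X=1, Z=1, W=2) weight 1/180
  (U=0, Y=1, X=2, Z=0, W=2) weight 1/60
  (U=0, Y=1, X=2, Z=1, W=2) weight 1/90
  (U=1, Y=0, X=0, Z=0, W=2) weight 1/60
  (U=1, Y=0, X=0, Z=1, W=2) weight 1/90
  … 4 more
Group by Y:
  weight(Y=0) = 1/18
  weight(Y=1) = 1/12
Total weight = 1/18 + 1/12 = 5/36
P(Y=0 | obs) = 1/18 / 5/36 = 2/5
P(Y=1 | obs) = 1/12 / 5/36 = 3/5

P(Y = 1 | obs) = 3/5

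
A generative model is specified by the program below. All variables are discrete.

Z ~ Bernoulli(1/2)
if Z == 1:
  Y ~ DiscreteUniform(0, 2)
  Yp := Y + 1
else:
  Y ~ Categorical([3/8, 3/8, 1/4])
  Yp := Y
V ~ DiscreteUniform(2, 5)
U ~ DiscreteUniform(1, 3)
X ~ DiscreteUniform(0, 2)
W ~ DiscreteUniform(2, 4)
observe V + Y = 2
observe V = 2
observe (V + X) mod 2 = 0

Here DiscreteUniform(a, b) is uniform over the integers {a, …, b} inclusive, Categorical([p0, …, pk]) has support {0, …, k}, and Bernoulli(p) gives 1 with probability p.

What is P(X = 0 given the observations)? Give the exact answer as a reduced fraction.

P(X = 0 | obs) = 1/2

Enumerate traces; 36 have nonzero weight after conditioning:
  (Z=0, Y=0, V=2, U=1, X=0, W=2) weight 1/576
  (Z=0, Y=0, V=2, U=1, X=0, W=3) weight 1/576
  (Z=0, Y=0, V=2, U=1, X=0, W=4) weight 1/576
  (Z=0, Y=0, V=2, U=1, X=2, W=2) weight 1/576
  (Z=0, Y=0, V=2, U=1, X=2, W=3) weight 1/576
  (Z=0, Y=0, V=2, U=1, X=2, W=4) weight 1/576
  (Z=0, Y=0, V=2, U=2, X=0, W=2) weight 1/576
  (Z=0, Y=0, V=2, U=2, X=0, W=3) weight 1/576
  … 28 more
Group by X:
  weight(X=0) = 17/576
  weight(X=2) = 17/576
Total weight = 17/576 + 17/576 = 17/288
P(X=0 | obs) = 17/576 / 17/288 = 1/2
P(X=2 | obs) = 17/576 / 17/288 = 1/2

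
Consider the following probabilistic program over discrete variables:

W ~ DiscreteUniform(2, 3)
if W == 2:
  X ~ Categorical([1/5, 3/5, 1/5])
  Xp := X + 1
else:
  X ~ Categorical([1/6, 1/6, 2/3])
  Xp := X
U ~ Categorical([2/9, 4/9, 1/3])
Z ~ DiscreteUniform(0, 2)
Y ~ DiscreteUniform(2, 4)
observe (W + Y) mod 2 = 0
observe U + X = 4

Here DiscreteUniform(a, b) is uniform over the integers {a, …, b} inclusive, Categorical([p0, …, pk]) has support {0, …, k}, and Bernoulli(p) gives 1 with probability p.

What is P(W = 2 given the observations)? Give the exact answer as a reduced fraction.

Enumerate traces; 9 have nonzero weight after conditioning:
  (W=2, X=2, U=2, Z=0, Y=2) weight 1/270
  (W=2, X=2, U=2, Z=0, Y=4) weight 1/270
  (W=2, X=2, U=2, Z=1, Y=2) weight 1/270
  (W=2, X=2, U=2, Z=1, Y=4) weight 1/270
  (W=2, X=2, U=2, Z=2, Y=2) weight 1/270
  (W=2, X=2, U=2, Z=2, Y=4) weight 1/270
  (W=3, X=2, U=2, Z=0, Y=3) weight 1/81
  (W=3, X=2, U=2, Z=1, Y=3) weight 1/81
  … 1 more
Group by W:
  weight(W=2) = 1/45
  weight(W=3) = 1/27
Total weight = 1/45 + 1/27 = 8/135
P(W=2 | obs) = 1/45 / 8/135 = 3/8
P(W=3 | obs) = 1/27 / 8/135 = 5/8

P(W = 2 | obs) = 3/8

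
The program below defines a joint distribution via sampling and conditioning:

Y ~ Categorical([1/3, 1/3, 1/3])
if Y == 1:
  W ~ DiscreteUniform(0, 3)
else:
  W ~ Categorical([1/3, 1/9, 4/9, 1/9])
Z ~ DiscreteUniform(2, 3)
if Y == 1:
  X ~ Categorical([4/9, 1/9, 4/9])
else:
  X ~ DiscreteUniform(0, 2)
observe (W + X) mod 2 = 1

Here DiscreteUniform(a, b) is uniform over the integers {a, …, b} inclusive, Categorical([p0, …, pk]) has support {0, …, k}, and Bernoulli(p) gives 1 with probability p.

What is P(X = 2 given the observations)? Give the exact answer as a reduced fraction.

P(X = 2 | obs) = 20/71

Enumerate traces; 36 have nonzero weight after conditioning:
  (Y=0, W=0, Z=2, X=1) weight 1/54
  (Y=0, W=0, Z=3, X=1) weight 1/54
  (Y=0, W=1, Z=2, X=0) weight 1/162
  (Y=0, W=1, Z=2, X=2) weight 1/162
  (Y=0, W=1, Z=3, X=0) weight 1/162
  (Y=0, W=1, Z=3, X=2) weight 1/162
  (Y=0, W=2, Z=2, X=1) weight 2/81
  (Y=0, W=2, Z=3, X=1) weight 2/81
  … 28 more
Group by X:
  weight(X=0) = 10/81
  weight(X=1) = 31/162
  weight(X=2) = 10/81
Total weight = 10/81 + 31/162 + 10/81 = 71/162
P(X=0 | obs) = 10/81 / 71/162 = 20/71
P(X=1 | obs) = 31/162 / 71/162 = 31/71
P(X=2 | obs) = 10/81 / 71/162 = 20/71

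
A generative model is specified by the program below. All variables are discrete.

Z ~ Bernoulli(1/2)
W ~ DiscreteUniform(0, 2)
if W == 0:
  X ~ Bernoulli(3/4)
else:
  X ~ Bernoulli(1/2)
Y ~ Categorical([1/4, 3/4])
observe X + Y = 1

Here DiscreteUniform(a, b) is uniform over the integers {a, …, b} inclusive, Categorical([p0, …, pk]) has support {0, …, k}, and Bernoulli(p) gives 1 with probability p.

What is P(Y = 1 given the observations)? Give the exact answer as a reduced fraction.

P(Y = 1 | obs) = 15/22

Enumerate traces; 12 have nonzero weight after conditioning:
  (Z=0, W=0, X=0, Y=1) weight 1/32
  (Z=0, W=0, X=1, Y=0) weight 1/32
  (Z=0, W=1, X=0, Y=1) weight 1/16
  (Z=0, W=1, X=1, Y=0) weight 1/48
  (Z=0, W=2, X=0, Y=1) weight 1/16
  (Z=0, W=2, X=1, Y=0) weight 1/48
  (Z=1, W=0, X=0, Y=1) weight 1/32
  (Z=1, W=0, X=1, Y=0) weight 1/32
  … 4 more
Group by Y:
  weight(Y=0) = 7/48
  weight(Y=1) = 5/16
Total weight = 7/48 + 5/16 = 11/24
P(Y=0 | obs) = 7/48 / 11/24 = 7/22
P(Y=1 | obs) = 5/16 / 11/24 = 15/22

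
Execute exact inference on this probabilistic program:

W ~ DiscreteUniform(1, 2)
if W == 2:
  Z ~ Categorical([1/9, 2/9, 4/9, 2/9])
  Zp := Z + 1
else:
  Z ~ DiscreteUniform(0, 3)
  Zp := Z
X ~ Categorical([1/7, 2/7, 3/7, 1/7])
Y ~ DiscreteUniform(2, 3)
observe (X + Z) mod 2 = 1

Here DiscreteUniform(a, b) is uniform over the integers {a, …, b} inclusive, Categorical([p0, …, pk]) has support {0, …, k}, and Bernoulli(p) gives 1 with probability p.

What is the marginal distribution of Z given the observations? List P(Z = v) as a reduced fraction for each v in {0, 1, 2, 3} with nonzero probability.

Enumerate traces; 32 have nonzero weight after conditioning:
  (W=1, Z=0, X=1, Y=2) weight 1/56
  (W=1, Z=0, X=1, Y=3) weight 1/56
  (W=1, Z=0, X=3, Y=2) weight 1/112
  (W=1, Z=0, X=3, Y=3) weight 1/112
  (W=1, Z=1, X=0, Y=2) weight 1/112
  (W=1, Z=1, X=0, Y=3) weight 1/112
  (W=1, Z=1, X=2, Y=2) weight 3/112
  (W=1, Z=1, X=2, Y=3) weight 3/112
  (W=1, Z=2, X=1, Y=2) weight 1/56
  (W=1, Z=3, X=0, Y=2) weight 1/112
  … 22 more
Group by Z:
  weight(Z=0) = 13/168
  weight(Z=1) = 17/126
  weight(Z=2) = 25/168
  weight(Z=3) = 17/126
Total weight = 13/168 + 17/126 + 25/168 + 17/126 = 125/252
P(Z=0 | obs) = 13/168 / 125/252 = 39/250
P(Z=1 | obs) = 17/126 / 125/252 = 34/125
P(Z=2 | obs) = 25/168 / 125/252 = 3/10
P(Z=3 | obs) = 17/126 / 125/252 = 34/125

P(Z=0) = 39/250, P(Z=1) = 34/125, P(Z=2) = 3/10, P(Z=3) = 34/125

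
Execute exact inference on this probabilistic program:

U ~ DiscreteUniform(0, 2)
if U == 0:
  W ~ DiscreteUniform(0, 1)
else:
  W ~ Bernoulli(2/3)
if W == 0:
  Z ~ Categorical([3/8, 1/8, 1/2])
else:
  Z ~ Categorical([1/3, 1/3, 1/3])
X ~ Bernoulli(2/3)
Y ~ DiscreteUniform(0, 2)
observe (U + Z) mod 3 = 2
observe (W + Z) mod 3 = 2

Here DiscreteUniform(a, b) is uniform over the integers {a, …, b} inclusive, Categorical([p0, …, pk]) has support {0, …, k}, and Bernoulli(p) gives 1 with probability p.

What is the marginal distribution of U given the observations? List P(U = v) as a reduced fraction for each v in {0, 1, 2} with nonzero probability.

P(U=0) = 9/17, P(U=1) = 8/17

Enumerate traces; 12 have nonzero weight after conditioning:
  (U=0, W=0, Z=2, X=0, Y=0) weight 1/108
  (U=0, W=0, Z=2, X=0, Y=1) weight 1/108
  (U=0, W=0, Z=2, X=0, Y=2) weight 1/108
  (U=0, W=0, Z=2, X=1, Y=0) weight 1/54
  (U=0, W=0, Z=2, X=1, Y=1) weight 1/54
  (U=0, W=0, Z=2, X=1, Y=2) weight 1/54
  (U=1, W=1, Z=1, X=0, Y=0) weight 2/243
  (U=1, W=1, Z=1, X=0, Y=1) weight 2/243
  … 4 more
Group by U:
  weight(U=0) = 1/12
  weight(U=1) = 2/27
Total weight = 1/12 + 2/27 = 17/108
P(U=0 | obs) = 1/12 / 17/108 = 9/17
P(U=1 | obs) = 2/27 / 17/108 = 8/17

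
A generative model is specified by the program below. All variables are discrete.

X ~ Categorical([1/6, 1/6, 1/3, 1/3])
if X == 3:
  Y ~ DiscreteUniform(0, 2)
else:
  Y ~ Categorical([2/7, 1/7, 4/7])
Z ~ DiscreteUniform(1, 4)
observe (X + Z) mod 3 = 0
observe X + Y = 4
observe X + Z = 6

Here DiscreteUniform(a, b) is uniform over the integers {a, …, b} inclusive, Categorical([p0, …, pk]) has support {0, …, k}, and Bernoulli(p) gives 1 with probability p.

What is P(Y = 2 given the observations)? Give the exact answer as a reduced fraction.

P(Y = 2 | obs) = 12/19

Enumerate traces; 2 have nonzero weight after conditioning:
  (X=2, Y=2, Z=4) weight 1/21
  (X=3, Y=1, Z=3) weight 1/36
Group by Y:
  weight(Y=1) = 1/36
  weight(Y=2) = 1/21
Total weight = 1/36 + 1/21 = 19/252
P(Y=1 | obs) = 1/36 / 19/252 = 7/19
P(Y=2 | obs) = 1/21 / 19/252 = 12/19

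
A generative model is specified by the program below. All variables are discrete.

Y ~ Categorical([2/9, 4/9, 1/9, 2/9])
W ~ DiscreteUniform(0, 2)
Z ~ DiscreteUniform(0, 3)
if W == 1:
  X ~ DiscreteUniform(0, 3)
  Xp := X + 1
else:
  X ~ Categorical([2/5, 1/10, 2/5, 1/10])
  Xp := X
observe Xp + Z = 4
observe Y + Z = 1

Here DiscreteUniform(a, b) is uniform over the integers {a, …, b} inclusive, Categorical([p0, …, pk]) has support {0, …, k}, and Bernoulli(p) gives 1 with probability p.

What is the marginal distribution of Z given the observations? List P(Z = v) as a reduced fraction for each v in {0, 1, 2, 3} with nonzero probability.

P(Z=0) = 10/19, P(Z=1) = 9/19

Enumerate traces; 4 have nonzero weight after conditioning:
  (Y=0, W=0, Z=1, X=3) weight 1/540
  (Y=0, W=1, Z=1, X=2) weight 1/216
  (Y=0, W=2, Z=1, X=3) weight 1/540
  (Y=1, W=1, Z=0, X=3) weight 1/108
Group by Z:
  weight(Z=0) = 1/108
  weight(Z=1) = 1/120
Total weight = 1/108 + 1/120 = 19/1080
P(Z=0 | obs) = 1/108 / 19/1080 = 10/19
P(Z=1 | obs) = 1/120 / 19/1080 = 9/19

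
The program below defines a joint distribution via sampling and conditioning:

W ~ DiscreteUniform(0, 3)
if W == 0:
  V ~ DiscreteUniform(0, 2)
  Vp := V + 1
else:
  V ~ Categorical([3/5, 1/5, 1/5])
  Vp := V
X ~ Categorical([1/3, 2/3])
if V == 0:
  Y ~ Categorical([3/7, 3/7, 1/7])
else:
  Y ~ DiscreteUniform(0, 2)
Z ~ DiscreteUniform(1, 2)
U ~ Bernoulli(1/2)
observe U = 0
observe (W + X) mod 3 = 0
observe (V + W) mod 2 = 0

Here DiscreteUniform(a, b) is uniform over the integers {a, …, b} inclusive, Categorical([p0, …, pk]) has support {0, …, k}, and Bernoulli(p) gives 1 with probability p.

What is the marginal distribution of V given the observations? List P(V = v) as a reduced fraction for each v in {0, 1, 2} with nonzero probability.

Enumerate traces; 30 have nonzero weight after conditioning:
  (W=0, V=0, X=0, Y=0, Z=1, U=0) weight 1/336
  (W=0, V=0, X=0, Y=0, Z=2, U=0) weight 1/336
  (W=0, V=0, X=0, Y=1, Z=1, U=0) weight 1/336
  (W=0, V=0, X=0, Y=1, Z=2, U=0) weight 1/336
  (W=0, V=0, X=0, Y=2, Z=1, U=0) weight 1/1008
  (W=0, V=0, X=0, Y=2, Z=2, U=0) weight 1/1008
  (W=0, V=2, X=0, Y=0, Z=1, U=0) weight 1/432
  (W=0, V=2, X=0, Y=0, Z=2, U=0) weight 1/432
  (W=3, V=1, X=0, Y=0, Z=1, U=0) weight 1/720
  … 21 more
Group by V:
  weight(V=0) = 23/360
  weight(V=1) = 1/120
  weight(V=2) = 11/360
Total weight = 23/360 + 1/120 + 11/360 = 37/360
P(V=0 | obs) = 23/360 / 37/360 = 23/37
P(V=1 | obs) = 1/120 / 37/360 = 3/37
P(V=2 | obs) = 11/360 / 37/360 = 11/37

P(V=0) = 23/37, P(V=1) = 3/37, P(V=2) = 11/37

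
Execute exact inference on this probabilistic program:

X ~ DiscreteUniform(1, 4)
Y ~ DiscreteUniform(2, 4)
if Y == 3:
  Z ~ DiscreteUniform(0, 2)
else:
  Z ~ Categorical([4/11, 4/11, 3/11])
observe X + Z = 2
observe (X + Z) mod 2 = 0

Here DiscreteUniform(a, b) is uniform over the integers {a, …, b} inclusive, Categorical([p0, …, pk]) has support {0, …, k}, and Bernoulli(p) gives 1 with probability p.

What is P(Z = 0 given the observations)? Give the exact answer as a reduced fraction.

Enumerate traces; 6 have nonzero weight after conditioning:
  (X=1, Y=2, Z=1) weight 1/33
  (X=1, Y=3, Z=1) weight 1/36
  (X=1, Y=4, Z=1) weight 1/33
  (X=2, Y=2, Z=0) weight 1/33
  (X=2, Y=3, Z=0) weight 1/36
  (X=2, Y=4, Z=0) weight 1/33
Group by Z:
  weight(Z=0) = 35/396
  weight(Z=1) = 35/396
Total weight = 35/396 + 35/396 = 35/198
P(Z=0 | obs) = 35/396 / 35/198 = 1/2
P(Z=1 | obs) = 35/396 / 35/198 = 1/2

P(Z = 0 | obs) = 1/2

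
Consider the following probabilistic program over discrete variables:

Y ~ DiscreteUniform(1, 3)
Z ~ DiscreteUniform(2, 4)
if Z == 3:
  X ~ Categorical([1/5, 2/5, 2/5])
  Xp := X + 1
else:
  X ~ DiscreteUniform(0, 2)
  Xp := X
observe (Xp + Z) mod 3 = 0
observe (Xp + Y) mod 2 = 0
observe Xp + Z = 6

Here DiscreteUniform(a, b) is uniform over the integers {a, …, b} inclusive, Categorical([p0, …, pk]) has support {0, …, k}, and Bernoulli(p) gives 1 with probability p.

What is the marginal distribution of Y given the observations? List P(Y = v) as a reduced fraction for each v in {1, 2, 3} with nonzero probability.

P(Y=1) = 6/17, P(Y=2) = 5/17, P(Y=3) = 6/17

Enumerate traces; 3 have nonzero weight after conditioning:
  (Y=1, Z=3, X=2) weight 2/45
  (Y=2, Z=4, X=2) weight 1/27
  (Y=3, Z=3, X=2) weight 2/45
Group by Y:
  weight(Y=1) = 2/45
  weight(Y=2) = 1/27
  weight(Y=3) = 2/45
Total weight = 2/45 + 1/27 + 2/45 = 17/135
P(Y=1 | obs) = 2/45 / 17/135 = 6/17
P(Y=2 | obs) = 1/27 / 17/135 = 5/17
P(Y=3 | obs) = 2/45 / 17/135 = 6/17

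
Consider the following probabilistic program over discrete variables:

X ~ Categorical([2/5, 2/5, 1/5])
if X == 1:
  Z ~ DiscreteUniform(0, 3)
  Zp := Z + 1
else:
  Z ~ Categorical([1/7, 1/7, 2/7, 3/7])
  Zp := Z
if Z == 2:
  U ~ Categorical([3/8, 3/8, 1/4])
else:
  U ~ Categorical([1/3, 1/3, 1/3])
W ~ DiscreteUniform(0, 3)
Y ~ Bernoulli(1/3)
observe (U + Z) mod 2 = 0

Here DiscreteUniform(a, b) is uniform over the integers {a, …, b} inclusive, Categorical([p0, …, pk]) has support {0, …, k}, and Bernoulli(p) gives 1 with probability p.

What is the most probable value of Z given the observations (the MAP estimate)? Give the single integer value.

argmax_v P(Z = v | obs) = 2

Enumerate traces; 144 have nonzero weight after conditioning:
  (X=0, Z=0, U=0, W=0, Y=0) weight 1/315
  (X=0, Z=0, U=0, W=0, Y=1) weight 1/630
  (X=0, Z=0, U=0, W=1, Y=0) weight 1/315
  (X=0, Z=0, U=0, W=1, Y=1) weight 1/630
  (X=0, Z=0, U=0, W=2, Y=0) weight 1/315
  (X=0, Z=0, U=0, W=2, Y=1) weight 1/630
  (X=0, Z=0, U=0, W=3, Y=0) weight 1/315
  (X=0, Z=0, U=0, W=3, Y=1) weight 1/630
  (X=0, Z=1, U=1, W=0, Y=0) weight 1/315
  (X=0, Z=2, U=0, W=0, Y=0) weight 1/140
  … 134 more
Group by Z:
  weight(Z=0) = 13/105
  weight(Z=1) = 13/210
  weight(Z=2) = 19/112
  weight(Z=3) = 5/42
Total weight = 13/105 + 13/210 + 19/112 + 5/42 = 797/1680
P(Z=0 | obs) = 13/105 / 797/1680 = 208/797
P(Z=1 | obs) = 13/210 / 797/1680 = 104/797
P(Z=2 | obs) = 19/112 / 797/1680 = 285/797
P(Z=3 | obs) = 5/42 / 797/1680 = 200/797
argmax = 2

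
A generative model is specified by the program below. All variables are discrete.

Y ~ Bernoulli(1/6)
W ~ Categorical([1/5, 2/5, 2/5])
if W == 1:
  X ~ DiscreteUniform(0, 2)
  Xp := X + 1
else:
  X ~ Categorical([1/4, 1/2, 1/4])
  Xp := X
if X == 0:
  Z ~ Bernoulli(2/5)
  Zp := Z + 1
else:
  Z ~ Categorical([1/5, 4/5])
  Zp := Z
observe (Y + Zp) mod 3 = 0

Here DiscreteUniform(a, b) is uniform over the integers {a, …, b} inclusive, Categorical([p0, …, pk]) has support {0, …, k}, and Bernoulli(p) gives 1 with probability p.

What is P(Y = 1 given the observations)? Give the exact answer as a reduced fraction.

Enumerate traces; 9 have nonzero weight after conditioning:
  (Y=0, W=0, X=1, Z=0) weight 1/60
  (Y=0, W=0, X=2, Z=0) weight 1/120
  (Y=0, W=1, X=1, Z=0) weight 1/45
  (Y=0, W=1, X=2, Z=0) weight 1/45
  (Y=0, W=2, X=1, Z=0) weight 1/30
  (Y=0, W=2, X=2, Z=0) weight 1/60
  (Y=1, W=0, X=0, Z=1) weight 1/300
  (Y=1, W=1, X=0, Z=1) weight 2/225
  … 1 more
Group by Y:
  weight(Y=0) = 43/360
  weight(Y=1) = 17/900
Total weight = 43/360 + 17/900 = 83/600
P(Y=0 | obs) = 43/360 / 83/600 = 215/249
P(Y=1 | obs) = 17/900 / 83/600 = 34/249

P(Y = 1 | obs) = 34/249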